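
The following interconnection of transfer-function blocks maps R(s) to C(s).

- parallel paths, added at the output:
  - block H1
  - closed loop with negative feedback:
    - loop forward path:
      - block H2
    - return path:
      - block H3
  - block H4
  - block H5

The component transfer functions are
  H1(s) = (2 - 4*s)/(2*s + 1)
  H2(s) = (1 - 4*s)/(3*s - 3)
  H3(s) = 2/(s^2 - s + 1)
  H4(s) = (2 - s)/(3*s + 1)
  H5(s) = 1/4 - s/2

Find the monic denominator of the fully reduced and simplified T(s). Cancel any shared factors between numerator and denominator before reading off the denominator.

Answer: s^5 - 7*s^4/6 - 13*s^3/6 - 11*s^2/9 - 7*s/18 - 1/18

Working:
Step 1 - collapse the loop (H2 forward, H3 return); result (-4*s^3 + 5*s^2 - 5*s + 1)/(3*s^3 - 6*s^2 - 2*s - 1)
Step 2 - combine H1, [H2/(1+H2*H3)], H4, H5 in parallel; result (-36*s^6 - 204*s^5 + 493*s^4 + 9*s^3 - 144*s^2 - 57*s - 13)/(72*s^5 - 84*s^4 - 156*s^3 - 88*s^2 - 28*s - 4)
Step 2 gives the fully reduced T(s), with no common factor left to cancel. The denominator's leading coefficient is 72, so divide each of its coefficients by 72 to get the monic form.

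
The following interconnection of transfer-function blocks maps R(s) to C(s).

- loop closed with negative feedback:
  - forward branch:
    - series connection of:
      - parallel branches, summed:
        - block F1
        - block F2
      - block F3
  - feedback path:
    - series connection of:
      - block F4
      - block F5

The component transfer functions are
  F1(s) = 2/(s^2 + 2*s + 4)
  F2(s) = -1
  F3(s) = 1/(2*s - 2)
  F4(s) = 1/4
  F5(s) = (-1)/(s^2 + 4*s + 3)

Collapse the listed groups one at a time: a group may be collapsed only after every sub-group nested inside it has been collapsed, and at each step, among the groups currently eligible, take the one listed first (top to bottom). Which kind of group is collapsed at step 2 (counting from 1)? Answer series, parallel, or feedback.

Step 1 - combine F1, F2 in parallel
Step 2 - combine (F1+F2), F3 in series
Step 3 - series reduction of F4, F5
Step 4 - collapse the loop (((F1+F2)*F3) forward, (F4*F5) return)
So the answer for step 2 is series.

Answer: series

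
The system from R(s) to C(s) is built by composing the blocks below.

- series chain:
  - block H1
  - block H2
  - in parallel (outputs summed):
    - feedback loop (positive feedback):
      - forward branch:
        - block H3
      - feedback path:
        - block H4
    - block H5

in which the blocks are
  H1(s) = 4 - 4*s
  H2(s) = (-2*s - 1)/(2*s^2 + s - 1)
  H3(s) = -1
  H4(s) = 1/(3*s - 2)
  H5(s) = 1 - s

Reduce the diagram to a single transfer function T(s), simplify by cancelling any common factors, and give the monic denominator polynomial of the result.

(1) apply the feedback formula to H3, H4, giving (2 - 3*s)/(3*s - 1)
(2) add [H3/(1-H3*H4)], H5 (parallel), giving (-3*s^2 + s + 1)/(3*s - 1)
(3) cascade H1, H2, ([H3/(1-H3*H4)]+H5), giving (-24*s^4 + 20*s^3 + 16*s^2 - 8*s - 4)/(6*s^3 + s^2 - 4*s + 1)
T(s) is the step-3 result (common factors already cancelled). Leading coefficient of the denominator: 6. Divide through by 6 for the monic polynomial.

Therefore the answer is s^3 + s^2/6 - 2*s/3 + 1/6.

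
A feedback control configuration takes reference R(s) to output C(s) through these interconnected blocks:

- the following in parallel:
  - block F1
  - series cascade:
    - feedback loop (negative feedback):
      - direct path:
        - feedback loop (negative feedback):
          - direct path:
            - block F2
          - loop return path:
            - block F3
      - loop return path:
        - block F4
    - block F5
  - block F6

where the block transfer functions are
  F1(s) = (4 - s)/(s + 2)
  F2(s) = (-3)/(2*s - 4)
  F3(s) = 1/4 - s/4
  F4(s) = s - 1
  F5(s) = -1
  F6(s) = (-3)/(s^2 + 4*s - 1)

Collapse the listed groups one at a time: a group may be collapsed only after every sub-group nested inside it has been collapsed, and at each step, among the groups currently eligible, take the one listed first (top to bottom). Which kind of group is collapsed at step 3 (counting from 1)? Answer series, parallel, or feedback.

Answer: series

Working:
(1) reduce the feedback loop with forward F2 and return F3
(2) apply the feedback formula to [F2/(1+F2*F3)], F4
(3) multiply [[F2/(1+F2*F3)]/(1+[F2/(1+F2*F3)]*F4)], F5 (series)
(4) add F1, ([[F2/(1+F2*F3)]/(1+[F2/(1+F2*F3)]*F4)]*F5), F6 (parallel)
Step 3: series.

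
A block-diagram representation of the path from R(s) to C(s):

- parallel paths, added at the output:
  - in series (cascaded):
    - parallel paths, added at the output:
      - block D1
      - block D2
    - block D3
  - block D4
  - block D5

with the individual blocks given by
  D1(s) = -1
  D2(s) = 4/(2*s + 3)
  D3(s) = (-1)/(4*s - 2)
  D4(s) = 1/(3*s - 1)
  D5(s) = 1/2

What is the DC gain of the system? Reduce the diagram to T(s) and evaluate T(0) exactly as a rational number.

The answer is -1/3.

Reasoning:
Step 1. sum the parallel branches D1, D2, giving (1 - 2*s)/(2*s + 3)
Step 2. combine (D1+D2), D3 in series, giving 1/(4*s + 6)
Step 3. add ((D1+D2)*D3), D4, D5 (parallel), giving (3*s^2 + 7*s + 1)/(6*s^2 + 7*s - 3)
Step 3 gives the overall T(s). Then T(0) = 1/(-3) = -1/3.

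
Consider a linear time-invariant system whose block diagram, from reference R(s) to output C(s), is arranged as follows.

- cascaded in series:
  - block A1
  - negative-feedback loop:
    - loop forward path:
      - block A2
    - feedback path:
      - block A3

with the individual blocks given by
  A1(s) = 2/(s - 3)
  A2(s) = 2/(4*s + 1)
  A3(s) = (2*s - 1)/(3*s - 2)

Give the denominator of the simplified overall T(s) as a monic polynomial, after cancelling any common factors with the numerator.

First reduce the diagram to T(s).

(1) reduce the feedback loop with forward A2 and return A3 -> (6*s - 4)/(12*s^2 - s - 4)
(2) cascade A1, [A2/(1+A2*A3)] -> (12*s - 8)/(12*s^3 - 37*s^2 - s + 12)
That last expression is T(s), already simplified. Scaling its denominator by 1/12 (the reciprocal of the leading coefficient) yields the monic denominator.

Answer: s^3 - 37*s^2/12 - s/12 + 1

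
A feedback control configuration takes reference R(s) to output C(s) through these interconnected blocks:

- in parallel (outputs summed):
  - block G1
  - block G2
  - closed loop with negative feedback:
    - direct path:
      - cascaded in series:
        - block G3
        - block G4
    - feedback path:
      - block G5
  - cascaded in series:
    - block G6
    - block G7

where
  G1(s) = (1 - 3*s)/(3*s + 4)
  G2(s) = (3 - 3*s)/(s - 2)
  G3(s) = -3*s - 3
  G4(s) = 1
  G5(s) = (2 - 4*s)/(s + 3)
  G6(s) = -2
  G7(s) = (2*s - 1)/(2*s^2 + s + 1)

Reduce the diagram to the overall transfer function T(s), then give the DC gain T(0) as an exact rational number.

Step 1 - cascade G3, G4 -> -3*s - 3
Step 2 - feedback reduction of (G3*G4), G5 -> (-3*s^2 - 12*s - 9)/(12*s^2 + 7*s - 3)
Step 3 - multiply G6, G7 (series) -> (2 - 4*s)/(2*s^2 + s + 1)
Step 4 - add G1, G2, [(G3*G4)/(1+(G3*G4)*G5)], (G6*G7) (parallel) -> (-306*s^6 - 429*s^5 + 275*s^4 + 953*s^3 + 423*s^2 + 18*s + 90)/(72*s^6 + 30*s^5 - 205*s^4 - 222*s^3 - 121*s^2 - 26*s + 24)
Evaluating the step-4 result (the overall T(s)) at s = 0 gives T(0) = 90/24 = 15/4.

Final answer: 15/4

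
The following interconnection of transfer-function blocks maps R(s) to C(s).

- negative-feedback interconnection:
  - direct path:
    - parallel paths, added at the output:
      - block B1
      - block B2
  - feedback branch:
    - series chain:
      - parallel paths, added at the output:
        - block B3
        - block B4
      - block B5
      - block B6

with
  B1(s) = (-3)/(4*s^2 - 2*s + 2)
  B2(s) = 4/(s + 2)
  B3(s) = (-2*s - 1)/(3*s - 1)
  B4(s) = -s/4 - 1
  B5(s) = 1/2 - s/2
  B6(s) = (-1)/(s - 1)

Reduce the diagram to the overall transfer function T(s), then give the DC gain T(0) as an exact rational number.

Answer: 1/2

Working:
Step 1: parallel reduction of B1, B2 = (16*s^2 - 11*s + 2)/(4*s^3 + 6*s^2 - 2*s + 4)
Step 2: add B3, B4 (parallel) = (-3*s^2 - 19*s)/(12*s - 4)
Step 3: series reduction of (B3+B4), B5, B6 = (-3*s^2 - 19*s)/(24*s - 8)
Step 4: apply the feedback formula to (B1+B2), ((B3+B4)*B5*B6) = (384*s^3 - 392*s^2 + 136*s - 16)/(48*s^4 - 159*s^3 + 107*s^2 + 74*s - 32)
DC gain: substitute s = 0 into T(s) from step 4: T(0) = -16/(-32) = 1/2.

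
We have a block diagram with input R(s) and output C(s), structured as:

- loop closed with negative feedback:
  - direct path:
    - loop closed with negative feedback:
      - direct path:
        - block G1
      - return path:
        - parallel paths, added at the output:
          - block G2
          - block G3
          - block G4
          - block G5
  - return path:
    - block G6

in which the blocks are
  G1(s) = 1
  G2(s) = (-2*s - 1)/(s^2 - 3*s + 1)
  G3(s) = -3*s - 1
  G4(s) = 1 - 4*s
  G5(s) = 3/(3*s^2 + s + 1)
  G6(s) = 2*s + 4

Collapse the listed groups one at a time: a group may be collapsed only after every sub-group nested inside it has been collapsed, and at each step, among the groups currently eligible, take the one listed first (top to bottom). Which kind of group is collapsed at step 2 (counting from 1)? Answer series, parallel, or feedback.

Step 1. reduce the parallel group G2, G3, G4, G5
Step 2. collapse the loop (G1 forward, (G2+G3+G4+G5) return)
Step 3. apply the feedback formula to [G1/(1+G1*(G2+G3+G4+G5))], G6
Step 2 collapses a feedback group.

Hence the answer: feedback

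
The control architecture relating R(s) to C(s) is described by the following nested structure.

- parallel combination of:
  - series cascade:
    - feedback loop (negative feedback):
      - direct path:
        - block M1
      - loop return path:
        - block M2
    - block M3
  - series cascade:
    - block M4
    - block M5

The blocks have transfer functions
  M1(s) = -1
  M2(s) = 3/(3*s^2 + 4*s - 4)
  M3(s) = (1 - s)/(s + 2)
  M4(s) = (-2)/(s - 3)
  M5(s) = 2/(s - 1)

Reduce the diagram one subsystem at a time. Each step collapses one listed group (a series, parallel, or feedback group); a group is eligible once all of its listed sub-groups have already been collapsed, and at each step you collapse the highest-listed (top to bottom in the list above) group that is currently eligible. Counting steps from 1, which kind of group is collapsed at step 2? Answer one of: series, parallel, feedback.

1. reduce the feedback loop with forward M1 and return M2
2. multiply [M1/(1+M1*M2)], M3 (series)
3. series reduction of M4, M5
4. add ([M1/(1+M1*M2)]*M3), (M4*M5) (parallel)
Step 2 collapses a series group.

Final answer: series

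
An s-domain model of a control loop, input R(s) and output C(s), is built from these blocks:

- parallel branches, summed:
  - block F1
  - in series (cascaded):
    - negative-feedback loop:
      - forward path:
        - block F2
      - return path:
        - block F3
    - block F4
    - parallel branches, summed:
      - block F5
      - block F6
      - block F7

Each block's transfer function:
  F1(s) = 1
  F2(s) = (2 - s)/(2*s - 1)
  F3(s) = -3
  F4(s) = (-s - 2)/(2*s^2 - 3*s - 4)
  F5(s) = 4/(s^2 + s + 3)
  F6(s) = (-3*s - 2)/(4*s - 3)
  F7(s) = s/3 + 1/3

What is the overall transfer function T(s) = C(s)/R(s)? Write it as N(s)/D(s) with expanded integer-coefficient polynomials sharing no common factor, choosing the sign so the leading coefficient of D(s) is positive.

(1) close the feedback loop around F2, F3: (2 - s)/(5*s - 7)
(2) parallel reduction of F5, F6, F7: (4*s^4 - 4*s^3 - 5*s^2 + 15*s - 63)/(12*s^3 + 3*s^2 + 27*s - 27)
(3) series reduction of [F2/(1+F2*F3)], F4, (F5+F6+F7): (4*s^6 - 4*s^5 - 21*s^4 + 31*s^3 - 43*s^2 - 60*s + 252)/(120*s^6 - 318*s^5 + 195*s^4 - 714*s^3 + 894*s^2 + 729*s - 756)
(4) add F1, ([F2/(1+F2*F3)]*F4*(F5+F6+F7)) (parallel), giving the overall T(s)

Final answer: (124*s^6 - 322*s^5 + 174*s^4 - 683*s^3 + 851*s^2 + 669*s - 504)/(120*s^6 - 318*s^5 + 195*s^4 - 714*s^3 + 894*s^2 + 729*s - 756)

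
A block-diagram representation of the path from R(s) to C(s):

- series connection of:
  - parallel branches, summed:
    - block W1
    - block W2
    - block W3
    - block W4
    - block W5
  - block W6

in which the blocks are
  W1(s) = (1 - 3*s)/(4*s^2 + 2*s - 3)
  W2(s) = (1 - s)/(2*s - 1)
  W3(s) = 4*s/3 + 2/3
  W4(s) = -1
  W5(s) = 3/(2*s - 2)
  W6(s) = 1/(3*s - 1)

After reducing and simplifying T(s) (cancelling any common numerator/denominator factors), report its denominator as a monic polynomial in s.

(1) sum the parallel branches W1, W2, W3, W4, W5; result (64*s^5 - 104*s^4 + 24*s^3 + 188*s^2 - 202*s + 57)/(48*s^4 - 48*s^3 - 48*s^2 + 66*s - 18)
(2) reduce the series chain (W1+W2+W3+W4+W5), W6; result (64*s^5 - 104*s^4 + 24*s^3 + 188*s^2 - 202*s + 57)/(144*s^5 - 192*s^4 - 96*s^3 + 246*s^2 - 120*s + 18)
The result of step 2 is T(s) in lowest terms. Its denominator has leading coefficient 144; dividing the denominator through by 144 makes it monic.

Answer: s^5 - 4*s^4/3 - 2*s^3/3 + 41*s^2/24 - 5*s/6 + 1/8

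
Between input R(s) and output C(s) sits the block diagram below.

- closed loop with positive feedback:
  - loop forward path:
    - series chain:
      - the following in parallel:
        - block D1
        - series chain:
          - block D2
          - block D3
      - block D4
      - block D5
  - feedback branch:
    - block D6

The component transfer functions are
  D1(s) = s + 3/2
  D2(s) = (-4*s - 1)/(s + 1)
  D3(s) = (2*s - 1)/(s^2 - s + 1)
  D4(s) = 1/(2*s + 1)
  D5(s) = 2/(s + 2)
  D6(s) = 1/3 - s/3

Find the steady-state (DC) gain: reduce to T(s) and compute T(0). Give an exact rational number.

The answer is 15.

Reasoning:
(1) reduce the series chain D2, D3; result (-8*s^2 + 2*s + 1)/(s^3 + 1)
(2) add D1, (D2*D3) (parallel); result (2*s^4 + 3*s^3 - 16*s^2 + 6*s + 5)/(2*s^3 + 2)
(3) cascade (D1+(D2*D3)), D4, D5; result (2*s^4 + 3*s^3 - 16*s^2 + 6*s + 5)/(2*s^5 + 5*s^4 + 2*s^3 + 2*s^2 + 5*s + 2)
(4) collapse the loop (((D1+(D2*D3))*D4*D5) forward, D6 return); result (6*s^4 + 9*s^3 - 48*s^2 + 18*s + 15)/(8*s^5 + 16*s^4 - 13*s^3 + 28*s^2 + 14*s + 1)
Evaluating the step-4 result (the overall T(s)) at s = 0 gives T(0) = 15/1 = 15.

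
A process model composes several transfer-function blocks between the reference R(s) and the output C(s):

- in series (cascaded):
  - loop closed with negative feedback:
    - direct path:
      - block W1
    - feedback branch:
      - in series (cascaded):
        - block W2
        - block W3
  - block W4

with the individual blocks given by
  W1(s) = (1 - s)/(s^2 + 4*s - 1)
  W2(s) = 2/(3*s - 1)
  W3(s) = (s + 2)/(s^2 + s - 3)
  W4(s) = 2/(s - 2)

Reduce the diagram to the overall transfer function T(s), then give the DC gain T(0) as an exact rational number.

First reduce the diagram to T(s).

[1] multiply W2, W3 (series), giving (2*s + 4)/(3*s^3 + 2*s^2 - 10*s + 3)
[2] feedback reduction of W1, (W2*W3), giving (-3*s^4 + s^3 + 12*s^2 - 13*s + 3)/(3*s^5 + 14*s^4 - 5*s^3 - 41*s^2 + 20*s + 1)
[3] combine [W1/(1+W1*(W2*W3))], W4 in series, giving (-6*s^4 + 2*s^3 + 24*s^2 - 26*s + 6)/(3*s^6 + 8*s^5 - 33*s^4 - 31*s^3 + 102*s^2 - 39*s - 2)
DC gain: substitute s = 0 into T(s) from step 3: T(0) = 6/(-2) = -3.

Answer: -3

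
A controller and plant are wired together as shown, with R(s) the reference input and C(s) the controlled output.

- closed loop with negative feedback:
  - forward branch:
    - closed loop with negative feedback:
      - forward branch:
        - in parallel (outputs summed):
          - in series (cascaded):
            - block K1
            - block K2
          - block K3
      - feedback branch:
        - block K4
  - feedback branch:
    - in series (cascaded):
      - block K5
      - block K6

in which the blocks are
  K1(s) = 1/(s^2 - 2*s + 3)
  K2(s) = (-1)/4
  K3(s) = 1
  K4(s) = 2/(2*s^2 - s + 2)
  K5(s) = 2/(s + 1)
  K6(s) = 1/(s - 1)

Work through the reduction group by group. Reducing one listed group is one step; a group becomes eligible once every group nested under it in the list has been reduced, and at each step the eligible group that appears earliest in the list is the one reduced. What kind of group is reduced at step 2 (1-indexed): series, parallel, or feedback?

The answer is parallel.

Reasoning:
Step 1 - combine K1, K2 in series
Step 2 - parallel reduction of (K1*K2), K3
Step 3 - collapse the loop (((K1*K2)+K3) forward, K4 return)
Step 4 - cascade K5, K6
Step 5 - close the feedback loop around [((K1*K2)+K3)/(1+((K1*K2)+K3)*K4)], (K5*K6)
The group at step 2 is a parallel group.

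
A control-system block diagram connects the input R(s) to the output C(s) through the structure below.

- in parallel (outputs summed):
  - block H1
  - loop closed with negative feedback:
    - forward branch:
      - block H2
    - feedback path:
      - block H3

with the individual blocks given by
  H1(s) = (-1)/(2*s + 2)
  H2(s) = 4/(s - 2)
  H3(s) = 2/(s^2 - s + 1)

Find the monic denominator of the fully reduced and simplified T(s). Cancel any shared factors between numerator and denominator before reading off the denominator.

Step 1: feedback reduction of H2, H3 -> (4*s^2 - 4*s + 4)/(s^3 - 3*s^2 + 3*s + 6)
Step 2: parallel reduction of H1, [H2/(1+H2*H3)] -> (7*s^3 + 3*s^2 - 3*s + 2)/(2*s^4 - 4*s^3 + 18*s + 12)
No further cancellation is possible in the step-2 result, so that is T(s). Its denominator becomes monic after dividing by the leading coefficient 2.

Hence the answer: s^4 - 2*s^3 + 9*s + 6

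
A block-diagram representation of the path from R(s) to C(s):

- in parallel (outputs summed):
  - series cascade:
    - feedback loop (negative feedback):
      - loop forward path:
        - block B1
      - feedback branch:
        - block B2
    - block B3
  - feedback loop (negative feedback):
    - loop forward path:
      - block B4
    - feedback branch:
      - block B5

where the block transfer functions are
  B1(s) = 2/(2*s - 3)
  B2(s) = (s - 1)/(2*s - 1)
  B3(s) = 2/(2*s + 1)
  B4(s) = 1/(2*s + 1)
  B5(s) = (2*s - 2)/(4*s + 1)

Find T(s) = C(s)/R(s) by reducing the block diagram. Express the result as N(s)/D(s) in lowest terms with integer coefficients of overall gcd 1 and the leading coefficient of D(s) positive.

Answer: (32*s^4 + 40*s^3 + 8*s^2 - 40*s + 5)/(64*s^5 - 104*s^3 - 16*s^2 + 12*s - 1)

Working:
Step 1. reduce the feedback loop with forward B1 and return B2 gives (4*s - 2)/(4*s^2 - 6*s + 1)
Step 2. series reduction of [B1/(1+B1*B2)], B3 gives (8*s - 4)/(8*s^3 - 8*s^2 - 4*s + 1)
Step 3. apply the feedback formula to B4, B5 gives (4*s + 1)/(8*s^2 + 8*s - 1)
Step 4. sum the parallel branches ([B1/(1+B1*B2)]*B3), [B4/(1+B4*B5)] - this is the overall T(s), already in the required normalized form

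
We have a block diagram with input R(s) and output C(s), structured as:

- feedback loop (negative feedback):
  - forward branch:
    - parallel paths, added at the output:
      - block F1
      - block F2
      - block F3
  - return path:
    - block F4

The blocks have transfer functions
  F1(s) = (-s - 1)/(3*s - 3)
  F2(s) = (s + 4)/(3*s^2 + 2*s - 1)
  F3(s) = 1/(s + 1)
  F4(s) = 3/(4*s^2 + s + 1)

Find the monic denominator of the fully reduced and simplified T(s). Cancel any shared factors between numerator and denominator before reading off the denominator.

(1) reduce the parallel group F1, F2, F3 gives (-3*s^3 + 7*s^2 - 4*s - 8)/(9*s^3 - 3*s^2 - 9*s + 3)
(2) close the feedback loop around (F1+F2+F3), F4 gives (-12*s^5 + 25*s^4 - 12*s^3 - 29*s^2 - 12*s - 8)/(36*s^5 - 3*s^4 - 39*s^3 + 21*s^2 - 18*s - 21)
Step 2 gives the fully reduced T(s), with no common factor left to cancel. The denominator's leading coefficient is 36, so divide each of its coefficients by 36 to get the monic form.

Hence the answer: s^5 - s^4/12 - 13*s^3/12 + 7*s^2/12 - s/2 - 7/12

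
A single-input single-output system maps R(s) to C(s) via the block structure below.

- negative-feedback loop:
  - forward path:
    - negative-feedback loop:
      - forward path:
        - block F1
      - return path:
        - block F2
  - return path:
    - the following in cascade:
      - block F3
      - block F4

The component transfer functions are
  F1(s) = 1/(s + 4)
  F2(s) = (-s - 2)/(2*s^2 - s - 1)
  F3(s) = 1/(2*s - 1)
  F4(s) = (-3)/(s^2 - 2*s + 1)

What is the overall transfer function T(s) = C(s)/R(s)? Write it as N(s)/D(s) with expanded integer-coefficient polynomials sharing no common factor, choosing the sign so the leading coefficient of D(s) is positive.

The answer is (4*s^4 - 8*s^3 + 3*s^2 + 2*s - 1)/(4*s^5 + 8*s^4 - 31*s^3 + 13*s^2 + 6*s - 9).

Reasoning:
Step 1. apply the feedback formula to F1, F2: (2*s^2 - s - 1)/(2*s^3 + 7*s^2 - 6*s - 6)
Step 2. series reduction of F3, F4: (-3)/(2*s^3 - 5*s^2 + 4*s - 1)
Step 3. close the feedback loop around [F1/(1+F1*F2)], (F3*F4), giving the overall T(s)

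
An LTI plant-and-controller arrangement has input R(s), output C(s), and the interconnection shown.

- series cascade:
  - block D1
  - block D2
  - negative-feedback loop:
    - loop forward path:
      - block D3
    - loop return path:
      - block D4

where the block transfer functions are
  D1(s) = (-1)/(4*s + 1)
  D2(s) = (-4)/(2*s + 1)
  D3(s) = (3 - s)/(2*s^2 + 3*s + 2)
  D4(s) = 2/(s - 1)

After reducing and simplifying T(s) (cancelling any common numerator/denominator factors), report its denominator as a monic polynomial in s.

Reducing step by step:

Step 1. feedback reduction of D3, D4 -> (-s^2 + 4*s - 3)/(2*s^3 + s^2 - 3*s + 4)
Step 2. combine D1, D2, [D3/(1+D3*D4)] in series -> (-4*s^2 + 16*s - 12)/(16*s^5 + 20*s^4 - 16*s^3 + 15*s^2 + 21*s + 4)
T(s) is the step-2 result (common factors already cancelled). Leading coefficient of the denominator: 16. Divide through by 16 for the monic polynomial.

Answer: s^5 + 5*s^4/4 - s^3 + 15*s^2/16 + 21*s/16 + 1/4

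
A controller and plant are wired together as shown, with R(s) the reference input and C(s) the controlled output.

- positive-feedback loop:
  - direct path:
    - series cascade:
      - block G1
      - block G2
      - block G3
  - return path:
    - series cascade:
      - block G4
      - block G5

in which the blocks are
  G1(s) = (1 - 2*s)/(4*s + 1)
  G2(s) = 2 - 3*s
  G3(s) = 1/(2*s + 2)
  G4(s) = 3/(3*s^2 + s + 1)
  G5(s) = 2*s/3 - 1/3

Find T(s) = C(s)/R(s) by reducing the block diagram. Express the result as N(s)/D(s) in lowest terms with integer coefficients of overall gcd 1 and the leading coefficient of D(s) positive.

The answer is (18*s^4 - 15*s^3 + 5*s^2 - 5*s + 2)/(24*s^4 + 26*s^3 + 44*s^2 + s + 4).

Reasoning:
Step 1 - series reduction of G1, G2, G3 = (6*s^2 - 7*s + 2)/(8*s^2 + 10*s + 2)
Step 2 - combine G4, G5 in series = (2*s - 1)/(3*s^2 + s + 1)
Step 3 - feedback reduction of (G1*G2*G3), (G4*G5), giving the overall T(s)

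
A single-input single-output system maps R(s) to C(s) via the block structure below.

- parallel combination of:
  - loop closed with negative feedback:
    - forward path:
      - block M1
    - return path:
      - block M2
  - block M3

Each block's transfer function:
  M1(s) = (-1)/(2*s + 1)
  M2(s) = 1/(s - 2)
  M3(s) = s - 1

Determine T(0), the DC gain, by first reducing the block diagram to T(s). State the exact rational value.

The answer is -5/3.

Reasoning:
Step 1 - apply the feedback formula to M1, M2: (2 - s)/(2*s^2 - 3*s - 3)
Step 2 - add [M1/(1+M1*M2)], M3 (parallel): (2*s^3 - 5*s^2 - s + 5)/(2*s^2 - 3*s - 3)
DC gain: substitute s = 0 into T(s) from step 2: T(0) = 5/(-3) = -5/3.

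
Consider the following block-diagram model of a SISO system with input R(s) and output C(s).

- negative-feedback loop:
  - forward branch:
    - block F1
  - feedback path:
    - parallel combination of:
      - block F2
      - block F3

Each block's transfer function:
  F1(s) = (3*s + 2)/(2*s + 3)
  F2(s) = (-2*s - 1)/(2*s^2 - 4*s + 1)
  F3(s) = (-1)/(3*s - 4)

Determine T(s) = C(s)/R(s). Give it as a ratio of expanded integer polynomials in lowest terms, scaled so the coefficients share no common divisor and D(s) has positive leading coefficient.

First reduce the diagram to T(s).

(1) reduce the parallel group F2, F3 -> (-8*s^2 + 9*s + 3)/(6*s^3 - 20*s^2 + 19*s - 4)
(2) feedback reduction of F1, (F2+F3) - this is the overall T(s), already in the required normalized form

Answer: (18*s^4 - 48*s^3 + 17*s^2 + 26*s - 8)/(12*s^4 - 46*s^3 - 11*s^2 + 76*s - 6)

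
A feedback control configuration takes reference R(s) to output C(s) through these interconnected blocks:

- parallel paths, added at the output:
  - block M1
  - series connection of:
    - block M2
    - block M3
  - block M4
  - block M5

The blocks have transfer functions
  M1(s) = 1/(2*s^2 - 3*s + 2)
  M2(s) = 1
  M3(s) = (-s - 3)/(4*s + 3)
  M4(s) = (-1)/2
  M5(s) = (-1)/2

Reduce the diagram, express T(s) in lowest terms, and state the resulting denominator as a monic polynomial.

The answer is s^3 - 3*s^2/4 - s/8 + 3/4.

Reasoning:
Step 1: combine M2, M3 in series, giving (-s - 3)/(4*s + 3)
Step 2: sum the parallel branches M1, (M2*M3), M4, M5, giving (-10*s^3 + 3*s^2 + 12*s - 9)/(8*s^3 - 6*s^2 - s + 6)
No further cancellation is possible in the step-2 result, so that is T(s). Its denominator becomes monic after dividing by the leading coefficient 8.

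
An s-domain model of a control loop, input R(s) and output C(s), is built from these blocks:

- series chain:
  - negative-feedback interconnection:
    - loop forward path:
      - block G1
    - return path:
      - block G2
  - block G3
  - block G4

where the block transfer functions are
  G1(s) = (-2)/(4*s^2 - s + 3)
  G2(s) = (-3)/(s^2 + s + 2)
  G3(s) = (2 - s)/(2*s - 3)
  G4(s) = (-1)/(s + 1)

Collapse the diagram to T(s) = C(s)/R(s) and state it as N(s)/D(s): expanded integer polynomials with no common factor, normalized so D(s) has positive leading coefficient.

(1) collapse the loop (G1 forward, G2 return) gives (-2*s^2 - 2*s - 4)/(4*s^4 + 3*s^3 + 10*s^2 + s + 12)
(2) combine [G1/(1+G1*G2)], G3, G4 in series: this yields T(s), and no further normalization is needed

Final answer: (-2*s^3 + 2*s^2 + 8)/(8*s^6 + 2*s^5 + 5*s^4 - 17*s^3 - 7*s^2 - 15*s - 36)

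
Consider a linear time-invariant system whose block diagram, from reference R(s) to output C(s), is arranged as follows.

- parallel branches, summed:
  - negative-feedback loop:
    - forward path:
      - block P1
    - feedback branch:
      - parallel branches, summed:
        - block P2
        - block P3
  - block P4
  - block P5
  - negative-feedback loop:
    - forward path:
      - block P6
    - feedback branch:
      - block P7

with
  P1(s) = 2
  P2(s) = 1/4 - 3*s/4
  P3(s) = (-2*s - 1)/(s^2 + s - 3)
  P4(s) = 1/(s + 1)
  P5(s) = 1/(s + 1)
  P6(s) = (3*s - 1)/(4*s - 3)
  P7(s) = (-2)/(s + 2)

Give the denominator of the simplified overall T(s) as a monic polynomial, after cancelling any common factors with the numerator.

Answer: s^6 + 3*s^5/4 - 31*s^4/12 + 7*s^3/3 + 59*s^2/12 - 49*s/12 - 13/3

Working:
Step 1: parallel reduction of P2, P3; result (-3*s^3 - 2*s^2 + 2*s - 7)/(4*s^2 + 4*s - 12)
Step 2: reduce the feedback loop with forward P1 and return (P2+P3); result (-4*s^2 - 4*s + 12)/(3*s^3 - 4*s + 13)
Step 3: close the feedback loop around P6, P7; result (3*s^2 + 5*s - 2)/(4*s^2 - s - 4)
Step 4: parallel reduction of [P1/(1+P1*(P2+P3))], P4, P5, [P6/(1+P6*P7)]; result (9*s^6 + 32*s^5 - 37*s^4 + s^3 + 276*s^2 + 9*s - 178)/(12*s^6 + 9*s^5 - 31*s^4 + 28*s^3 + 59*s^2 - 49*s - 52)
That last expression is T(s), already simplified. Scaling its denominator by 1/12 (the reciprocal of the leading coefficient) yields the monic denominator.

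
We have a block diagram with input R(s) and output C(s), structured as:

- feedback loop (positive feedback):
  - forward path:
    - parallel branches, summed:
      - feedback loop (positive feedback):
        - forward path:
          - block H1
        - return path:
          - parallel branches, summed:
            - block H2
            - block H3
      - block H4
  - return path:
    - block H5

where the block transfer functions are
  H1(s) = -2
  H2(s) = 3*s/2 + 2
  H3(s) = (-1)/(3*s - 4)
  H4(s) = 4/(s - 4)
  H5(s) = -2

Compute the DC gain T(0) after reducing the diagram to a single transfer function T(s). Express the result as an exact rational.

Step 1: sum the parallel branches H2, H3 gives (9*s^2 - 18)/(6*s - 8)
Step 2: feedback reduction of H1, (H2+H3) gives (8 - 6*s)/(9*s^2 + 3*s - 22)
Step 3: reduce the parallel group [H1/(1-H1*(H2+H3))], H4 gives (30*s^2 + 44*s - 120)/(9*s^3 - 33*s^2 - 34*s + 88)
Step 4: reduce the feedback loop with forward ([H1/(1-H1*(H2+H3))]+H4) and return H5 gives (30*s^2 + 44*s - 120)/(9*s^3 + 27*s^2 + 54*s - 152)
DC gain: substitute s = 0 into T(s) from step 4: T(0) = -120/(-152) = 15/19.

Answer: 15/19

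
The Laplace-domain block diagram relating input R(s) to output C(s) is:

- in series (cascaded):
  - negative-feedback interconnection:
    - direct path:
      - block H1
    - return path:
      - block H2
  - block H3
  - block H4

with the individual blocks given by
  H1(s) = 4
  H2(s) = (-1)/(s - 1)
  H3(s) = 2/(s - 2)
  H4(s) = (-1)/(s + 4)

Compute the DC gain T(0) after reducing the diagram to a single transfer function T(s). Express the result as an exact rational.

The answer is 1/5.

Reasoning:
Step 1. close the feedback loop around H1, H2; result (4*s - 4)/(s - 5)
Step 2. multiply [H1/(1+H1*H2)], H3, H4 (series); result (8 - 8*s)/(s^3 - 3*s^2 - 18*s + 40)
Evaluating the step-2 result (the overall T(s)) at s = 0 gives T(0) = 8/40 = 1/5.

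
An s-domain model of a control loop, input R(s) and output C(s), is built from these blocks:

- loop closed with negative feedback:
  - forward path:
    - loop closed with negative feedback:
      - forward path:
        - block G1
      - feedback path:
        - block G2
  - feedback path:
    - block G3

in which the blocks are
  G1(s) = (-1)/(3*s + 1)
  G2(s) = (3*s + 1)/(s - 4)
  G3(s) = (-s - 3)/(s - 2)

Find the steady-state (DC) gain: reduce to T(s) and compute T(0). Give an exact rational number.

Answer: 4

Working:
(1) reduce the feedback loop with forward G1 and return G2: (4 - s)/(3*s^2 - 14*s - 5)
(2) reduce the feedback loop with forward [G1/(1+G1*G2)] and return G3: (-s^2 + 6*s - 8)/(3*s^3 - 19*s^2 + 22*s - 2)
Step 2 gives the overall T(s). Then T(0) = -8/(-2) = 4.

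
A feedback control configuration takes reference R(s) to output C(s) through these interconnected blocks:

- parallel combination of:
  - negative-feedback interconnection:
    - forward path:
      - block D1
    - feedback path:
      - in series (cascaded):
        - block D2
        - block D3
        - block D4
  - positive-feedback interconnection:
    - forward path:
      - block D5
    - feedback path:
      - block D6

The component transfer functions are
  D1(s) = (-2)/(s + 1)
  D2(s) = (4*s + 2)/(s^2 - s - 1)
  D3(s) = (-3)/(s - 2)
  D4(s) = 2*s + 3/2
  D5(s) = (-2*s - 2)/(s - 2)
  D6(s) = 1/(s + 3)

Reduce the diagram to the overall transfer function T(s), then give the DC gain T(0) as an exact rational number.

(1) series reduction of D2, D3, D4 -> (-24*s^2 - 30*s - 9)/(s^3 - 3*s^2 + s + 2)
(2) apply the feedback formula to D1, (D2*D3*D4) -> (-2*s^3 + 6*s^2 - 2*s - 4)/(s^4 - 2*s^3 + 46*s^2 + 63*s + 20)
(3) close the feedback loop around D5, D6 -> (-2*s^2 - 8*s - 6)/(s^2 + 3*s - 4)
(4) combine [D1/(1+D1*(D2*D3*D4))], [D5/(1-D5*D6)] in parallel -> (-2*s^6 - 6*s^5 - 82*s^4 - 458*s^3 - 854*s^2 - 542*s - 104)/(s^6 + s^5 + 36*s^4 + 209*s^3 + 25*s^2 - 192*s - 80)
Step 4 gives the overall T(s). Then T(0) = -104/(-80) = 13/10.

Hence the answer: 13/10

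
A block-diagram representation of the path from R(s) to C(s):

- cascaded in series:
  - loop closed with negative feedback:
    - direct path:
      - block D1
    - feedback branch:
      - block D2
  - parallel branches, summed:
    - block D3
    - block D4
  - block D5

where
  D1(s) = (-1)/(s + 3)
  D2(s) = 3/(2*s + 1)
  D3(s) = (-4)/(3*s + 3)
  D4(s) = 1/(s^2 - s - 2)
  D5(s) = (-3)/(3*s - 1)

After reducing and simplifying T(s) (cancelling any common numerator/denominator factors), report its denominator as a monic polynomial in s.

First reduce the diagram to T(s).

[1] feedback reduction of D1, D2 -> (-2*s - 1)/(2*s^2 + 7*s)
[2] sum the parallel branches D3, D4 -> (11 - 4*s)/(3*s^2 - 3*s - 6)
[3] cascade [D1/(1+D1*D2)], (D3+D4), D5 -> (-8*s^2 + 18*s + 11)/(6*s^5 + 13*s^4 - 38*s^3 - 31*s^2 + 14*s)
Step 3 gives the fully reduced T(s), with no common factor left to cancel. The denominator's leading coefficient is 6, so divide each of its coefficients by 6 to get the monic form.

Answer: s^5 + 13*s^4/6 - 19*s^3/3 - 31*s^2/6 + 7*s/3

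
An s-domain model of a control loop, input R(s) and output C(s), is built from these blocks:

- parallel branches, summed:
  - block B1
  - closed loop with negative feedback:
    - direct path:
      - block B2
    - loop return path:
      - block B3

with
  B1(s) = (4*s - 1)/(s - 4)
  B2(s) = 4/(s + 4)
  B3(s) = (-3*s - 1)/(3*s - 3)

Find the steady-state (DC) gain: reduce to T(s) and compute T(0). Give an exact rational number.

Step 1 - close the feedback loop around B2, B3: (12*s - 12)/(3*s^2 - 3*s - 16)
Step 2 - combine B1, [B2/(1+B2*B3)] in parallel: (12*s^3 - 3*s^2 - 121*s + 64)/(3*s^3 - 15*s^2 - 4*s + 64)
That last expression is T(s); at s = 0 only the constant terms survive, so T(0) = 64/64 = 1.

Final answer: 1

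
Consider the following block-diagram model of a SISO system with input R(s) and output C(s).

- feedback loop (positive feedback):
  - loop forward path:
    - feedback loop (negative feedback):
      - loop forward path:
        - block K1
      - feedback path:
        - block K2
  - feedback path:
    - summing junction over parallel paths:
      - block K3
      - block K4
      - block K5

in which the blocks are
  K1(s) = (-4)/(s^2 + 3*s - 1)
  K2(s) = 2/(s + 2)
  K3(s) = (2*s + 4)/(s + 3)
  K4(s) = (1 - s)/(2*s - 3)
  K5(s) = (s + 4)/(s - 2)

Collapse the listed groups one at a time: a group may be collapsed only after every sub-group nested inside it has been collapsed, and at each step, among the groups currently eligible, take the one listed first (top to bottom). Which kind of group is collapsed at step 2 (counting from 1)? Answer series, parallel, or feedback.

The answer is parallel.

Reasoning:
(1) collapse the loop (K1 forward, K2 return)
(2) reduce the parallel group K3, K4, K5
(3) reduce the feedback loop with forward [K1/(1+K1*K2)] and return (K3+K4+K5)
Step 2: parallel.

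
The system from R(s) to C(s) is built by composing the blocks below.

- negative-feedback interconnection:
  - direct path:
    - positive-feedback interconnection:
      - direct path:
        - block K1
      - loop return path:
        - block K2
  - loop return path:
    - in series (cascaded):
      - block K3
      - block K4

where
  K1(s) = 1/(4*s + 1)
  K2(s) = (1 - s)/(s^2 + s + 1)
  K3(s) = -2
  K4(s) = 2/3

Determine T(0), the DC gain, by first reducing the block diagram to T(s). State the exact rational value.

Reducing step by step:

(1) feedback reduction of K1, K2 = (s^2 + s + 1)/(4*s^3 + 5*s^2 + 6*s)
(2) cascade K3, K4 = (-4)/3
(3) reduce the feedback loop with forward [K1/(1-K1*K2)] and return (K3*K4) = (3*s^2 + 3*s + 3)/(12*s^3 + 11*s^2 + 14*s - 4)
That last expression is T(s); at s = 0 only the constant terms survive, so T(0) = 3/(-4) = -3/4.

Answer: -3/4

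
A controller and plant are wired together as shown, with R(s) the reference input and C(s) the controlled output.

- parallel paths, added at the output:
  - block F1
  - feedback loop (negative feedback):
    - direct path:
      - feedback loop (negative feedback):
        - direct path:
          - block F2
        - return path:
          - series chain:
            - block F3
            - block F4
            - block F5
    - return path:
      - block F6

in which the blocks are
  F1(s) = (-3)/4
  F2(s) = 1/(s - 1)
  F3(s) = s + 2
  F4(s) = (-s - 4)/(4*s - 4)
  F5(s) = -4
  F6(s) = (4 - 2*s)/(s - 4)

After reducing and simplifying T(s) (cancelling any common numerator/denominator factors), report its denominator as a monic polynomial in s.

Step 1. reduce the series chain F3, F4, F5 = (s^2 + 6*s + 8)/(s - 1)
Step 2. apply the feedback formula to F2, (F3*F4*F5) = (s - 1)/(2*s^2 + 4*s + 9)
Step 3. close the feedback loop around [F2/(1+F2*(F3*F4*F5))], F6 = (s^2 - 5*s + 4)/(2*s^3 - 6*s^2 - s - 40)
Step 4. reduce the parallel group F1, [[F2/(1+F2*(F3*F4*F5))]/(1+[F2/(1+F2*(F3*F4*F5))]*F6)] = (-6*s^3 + 22*s^2 - 17*s + 136)/(8*s^3 - 24*s^2 - 4*s - 160)
Step 4 gives the fully reduced T(s), with no common factor left to cancel. The denominator's leading coefficient is 8, so divide each of its coefficients by 8 to get the monic form.

Hence the answer: s^3 - 3*s^2 - s/2 - 20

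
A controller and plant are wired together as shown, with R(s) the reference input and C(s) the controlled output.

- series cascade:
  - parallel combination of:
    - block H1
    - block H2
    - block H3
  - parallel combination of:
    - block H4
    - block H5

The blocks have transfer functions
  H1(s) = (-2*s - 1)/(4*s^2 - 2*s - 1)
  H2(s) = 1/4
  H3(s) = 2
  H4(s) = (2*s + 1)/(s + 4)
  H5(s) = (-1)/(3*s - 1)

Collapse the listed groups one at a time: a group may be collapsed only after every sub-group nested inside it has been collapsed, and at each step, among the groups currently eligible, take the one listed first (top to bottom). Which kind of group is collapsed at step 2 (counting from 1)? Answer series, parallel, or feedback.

Reducing step by step:

1. combine H1, H2, H3 in parallel
2. add H4, H5 (parallel)
3. cascade (H1+H2+H3), (H4+H5)
The group at step 2 is a parallel group.

Answer: parallel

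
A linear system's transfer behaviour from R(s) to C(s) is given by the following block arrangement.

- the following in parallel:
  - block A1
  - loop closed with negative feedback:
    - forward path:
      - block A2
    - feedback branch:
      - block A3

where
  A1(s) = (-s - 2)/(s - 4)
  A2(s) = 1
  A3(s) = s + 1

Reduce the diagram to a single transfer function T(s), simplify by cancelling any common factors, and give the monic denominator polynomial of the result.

Step 1: collapse the loop (A2 forward, A3 return) = 1/(s + 2)
Step 2: add A1, [A2/(1+A2*A3)] (parallel) = (-s^2 - 3*s - 8)/(s^2 - 2*s - 8)
Step 2 gives the fully reduced T(s), with no common factor left to cancel. The denominator is already monic (leading coefficient 1).

Therefore the answer is s^2 - 2*s - 8.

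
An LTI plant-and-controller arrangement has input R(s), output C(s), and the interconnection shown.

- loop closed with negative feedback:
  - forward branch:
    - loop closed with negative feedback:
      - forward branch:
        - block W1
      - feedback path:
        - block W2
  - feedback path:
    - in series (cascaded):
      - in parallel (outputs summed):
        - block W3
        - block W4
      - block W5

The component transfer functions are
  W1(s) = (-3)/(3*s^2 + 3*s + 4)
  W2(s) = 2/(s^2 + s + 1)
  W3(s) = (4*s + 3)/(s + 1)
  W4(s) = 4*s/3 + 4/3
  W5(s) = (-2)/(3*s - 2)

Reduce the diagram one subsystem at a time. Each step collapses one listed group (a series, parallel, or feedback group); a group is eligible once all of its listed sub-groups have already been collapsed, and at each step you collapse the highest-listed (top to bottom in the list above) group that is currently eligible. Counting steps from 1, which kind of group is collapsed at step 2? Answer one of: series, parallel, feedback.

[1] reduce the feedback loop with forward W1 and return W2
[2] combine W3, W4 in parallel
[3] combine (W3+W4), W5 in series
[4] close the feedback loop around [W1/(1+W1*W2)], ((W3+W4)*W5)
Step 2 collapses a parallel group.

Therefore the answer is parallel.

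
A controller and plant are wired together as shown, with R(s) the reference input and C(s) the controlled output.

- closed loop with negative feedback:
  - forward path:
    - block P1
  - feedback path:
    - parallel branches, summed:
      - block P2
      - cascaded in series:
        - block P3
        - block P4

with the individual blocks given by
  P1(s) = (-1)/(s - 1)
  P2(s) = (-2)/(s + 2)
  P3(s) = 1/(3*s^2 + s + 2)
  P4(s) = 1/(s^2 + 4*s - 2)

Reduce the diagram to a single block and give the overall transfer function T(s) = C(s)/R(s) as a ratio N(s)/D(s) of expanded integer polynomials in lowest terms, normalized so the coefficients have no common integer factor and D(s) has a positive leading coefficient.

Step 1. combine P3, P4 in series: 1/(3*s^4 + 13*s^3 + 6*s - 4)
Step 2. parallel reduction of P2, (P3*P4): (-6*s^4 - 26*s^3 - 11*s + 10)/(3*s^5 + 19*s^4 + 26*s^3 + 6*s^2 + 8*s - 8)
Step 3. reduce the feedback loop with forward P1 and return (P2+(P3*P4)), giving the overall T(s)

Hence the answer: (-3*s^5 - 19*s^4 - 26*s^3 - 6*s^2 - 8*s + 8)/(3*s^6 + 16*s^5 + 13*s^4 + 6*s^3 + 2*s^2 - 5*s - 2)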